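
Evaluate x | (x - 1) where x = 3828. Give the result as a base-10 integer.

x = 111011110100 = 3828
x - 1 = 111011110011
OR    = 111011110111 = 3831
(x | (x - 1) sets all bits below the lowest set bit.)

3831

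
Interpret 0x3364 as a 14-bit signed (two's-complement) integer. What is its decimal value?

-3228

pattern = 11001101100100 (MSB is 1 ⇒ negative)
Invert: 00110010011011, add 1 → 00110010011100 = 3228, so the value is -3228.
(Equivalently: 13156 - 2^14 = 13156 - 16384 = -3228.)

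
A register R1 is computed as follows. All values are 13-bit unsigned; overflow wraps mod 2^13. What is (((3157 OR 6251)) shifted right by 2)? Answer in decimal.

3157 = 0110001010101
6251 = 1100001101011
→ OR → 1110001111111 = 7295
→ shifted right by 2 → 0011100011111 = 1823

1823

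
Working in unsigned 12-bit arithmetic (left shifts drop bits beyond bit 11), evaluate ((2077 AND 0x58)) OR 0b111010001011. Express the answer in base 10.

3739

2077 = 100000011101
0x58 = 000001011000
→ AND → 000000011000 = 24
0b111010001011 = 111010001011
→ OR → 111010011011 = 3739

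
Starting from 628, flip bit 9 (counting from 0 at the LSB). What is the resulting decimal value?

x = 001001110100
bit 9 is currently 1; toggle it via x ^ (1 << 9) = x ^ 512
→ 000001110100 = 116

116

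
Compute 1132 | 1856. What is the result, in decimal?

1132 = 10001101100
1856 = 11101000000
 OR → 11101101100 = 1900

1900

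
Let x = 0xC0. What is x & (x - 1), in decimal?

128

x = 11000000 = 192
x - 1 = 10111111
AND   = 10000000 = 128
(x & (x - 1) clears the lowest set bit of x.)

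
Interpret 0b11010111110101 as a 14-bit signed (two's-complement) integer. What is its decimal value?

pattern = 11010111110101 (MSB is 1 ⇒ negative)
Invert: 00101000001010, add 1 → 00101000001011 = 2571, so the value is -2571.
(Equivalently: 13813 - 2^14 = 13813 - 16384 = -2571.)

-2571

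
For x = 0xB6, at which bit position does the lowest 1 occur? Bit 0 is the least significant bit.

1

0xB6 = 10110110
Trailing zeros: 1, so the lowest set bit is bit 1 (value 2).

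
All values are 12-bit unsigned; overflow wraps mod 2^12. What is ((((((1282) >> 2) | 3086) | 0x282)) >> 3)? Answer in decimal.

505

1282 = 010100000010
→ >> 2 → 000101000000 = 320
3086 = 110000001110
→ | → 110101001110 = 3406
0x282 = 001010000010
→ | → 111111001110 = 4046
→ >> 3 → 000111111001 = 505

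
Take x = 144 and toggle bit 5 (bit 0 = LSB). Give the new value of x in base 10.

x = 10010000
bit 5 is currently 0; toggle it via x ^ (1 << 5) = x ^ 32
→ 10110000 = 176

176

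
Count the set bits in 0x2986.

0x2986 = 10100110000110
Count the 1s: 1 + 1 + 1 + 1 + 1 + 1 = 6

6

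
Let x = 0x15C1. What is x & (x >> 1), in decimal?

192

x = 1010111000001 = 5569
x>>1 = 0101011100000
AND  = 0000011000000 = 192
(x & (x >> 1) has a 1 wherever x has two consecutive 1 bits.)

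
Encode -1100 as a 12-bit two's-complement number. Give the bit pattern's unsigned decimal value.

2996

1100 in 12 bits: 010001001100
Invert: 101110110011
Add 1:  101110110100 = 2996
(Check: 2^12 - 1100 = 4096 - 1100 = 2996.)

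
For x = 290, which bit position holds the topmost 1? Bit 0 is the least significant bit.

8

290 = 100100010
The topmost 1 is at position 8 (since 2^8 = 256 ≤ 290 < 512).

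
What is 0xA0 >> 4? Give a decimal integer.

0xA0 = 10100000
shift right by 4 → 00001010 = 10
(equivalently, floor(160 / 16))

10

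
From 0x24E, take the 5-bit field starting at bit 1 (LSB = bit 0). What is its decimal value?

v = 0001001001110
Shift right by 1: 000100100111
Mask low 5 bits: 00111 = 7

7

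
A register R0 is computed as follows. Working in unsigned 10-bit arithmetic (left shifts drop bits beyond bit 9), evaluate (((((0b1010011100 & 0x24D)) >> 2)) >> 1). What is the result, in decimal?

65

0b1010011100 = 1010011100
0x24D = 1001001101
→ & → 1000001100 = 524
→ >> 2 → 0010000011 = 131
→ >> 1 → 0001000001 = 65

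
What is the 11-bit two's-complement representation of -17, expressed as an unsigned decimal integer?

17 in 11 bits: 00000010001
Invert: 11111101110
Add 1:  11111101111 = 2031
(Check: 2^11 - 17 = 2048 - 17 = 2031.)

2031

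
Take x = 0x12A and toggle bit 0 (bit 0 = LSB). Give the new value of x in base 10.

x = 00100101010
bit 0 is currently 0; toggle it via x ^ (1 << 0) = x ^ 1
→ 00100101011 = 299

299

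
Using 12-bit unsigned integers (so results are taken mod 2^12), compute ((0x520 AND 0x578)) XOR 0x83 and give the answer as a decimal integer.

0x520 = 010100100000
0x578 = 010101111000
→ AND → 010100100000 = 1312
0x83 = 000010000011
→ XOR → 010110100011 = 1443

1443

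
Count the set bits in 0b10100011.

4

n = 10100011
Count the 1s: 1 + 1 + 1 + 1 = 4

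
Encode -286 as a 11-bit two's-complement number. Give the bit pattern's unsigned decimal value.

1762

286 in 11 bits: 00100011110
Invert: 11011100001
Add 1:  11011100010 = 1762
(Check: 2^11 - 286 = 2048 - 286 = 1762.)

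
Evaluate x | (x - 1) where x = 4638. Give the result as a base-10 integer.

4639

x = 1001000011110 = 4638
x - 1 = 1001000011101
OR    = 1001000011111 = 4639
(x | (x - 1) sets all bits below the lowest set bit.)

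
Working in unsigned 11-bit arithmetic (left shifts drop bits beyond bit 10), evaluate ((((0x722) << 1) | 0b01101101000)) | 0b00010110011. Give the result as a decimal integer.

0x722 = 11100100010
→ << 1 (mod 2^11) → 11001000100 = 1604
0b01101101000 = 01101101000
→ | → 11101101100 = 1900
0b00010110011 = 00010110011
→ | → 11111111111 = 2047

2047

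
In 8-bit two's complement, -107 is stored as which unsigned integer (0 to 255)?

149

107 in 8 bits: 01101011
Invert: 10010100
Add 1:  10010101 = 149
(Check: 2^8 - 107 = 256 - 107 = 149.)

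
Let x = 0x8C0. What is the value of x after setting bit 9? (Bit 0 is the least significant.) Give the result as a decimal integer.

x = 000100011000000
bit 9 is currently 0; set it via x | (1 << 9) = x | 512
→ 000101011000000 = 2752

2752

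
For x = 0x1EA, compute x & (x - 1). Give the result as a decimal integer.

488

x = 111101010 = 490
x - 1 = 111101001
AND   = 111101000 = 488
(x & (x - 1) clears the lowest set bit of x.)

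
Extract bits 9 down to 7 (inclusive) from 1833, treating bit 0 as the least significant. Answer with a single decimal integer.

v = 011100101001
Shift right by 7: 01110
Mask low 3 bits: 110 = 6

6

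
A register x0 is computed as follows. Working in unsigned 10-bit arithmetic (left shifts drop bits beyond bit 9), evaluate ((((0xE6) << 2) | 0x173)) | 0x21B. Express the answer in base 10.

1019

0xE6 = 0011100110
→ << 2 (mod 2^10) → 1110011000 = 920
0x173 = 0101110011
→ | → 1111111011 = 1019
0x21B = 1000011011
→ | → 1111111011 = 1019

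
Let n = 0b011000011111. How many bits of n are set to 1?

7

n = 11000011111
Count the 1s: 1 + 1 + 1 + 1 + 1 + 1 + 1 = 7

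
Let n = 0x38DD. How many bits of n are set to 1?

0x38DD = 11100011011101
Count the 1s: 1 + 1 + 1 + 1 + 1 + 1 + 1 + 1 + 1 = 9

9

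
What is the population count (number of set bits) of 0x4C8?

0x4C8 = 10011001000
Count the 1s: 1 + 1 + 1 + 1 = 4

4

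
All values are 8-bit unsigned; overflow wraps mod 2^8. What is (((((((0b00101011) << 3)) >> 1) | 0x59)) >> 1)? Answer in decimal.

0b00101011 = 00101011
→ << 3 (mod 2^8) → 01011000 = 88
→ >> 1 → 00101100 = 44
0x59 = 01011001
→ | → 01111101 = 125
→ >> 1 → 00111110 = 62

62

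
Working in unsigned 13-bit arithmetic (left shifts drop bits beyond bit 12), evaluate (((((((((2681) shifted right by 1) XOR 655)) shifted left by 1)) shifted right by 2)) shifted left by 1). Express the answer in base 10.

2681 = 0101001111001
→ shifted right by 1 → 0010100111100 = 1340
655 = 0001010001111
→ XOR → 0011110110011 = 1971
→ shifted left by 1 (mod 2^13) → 0111101100110 = 3942
→ shifted right by 2 → 0001111011001 = 985
→ shifted left by 1 (mod 2^13) → 0011110110010 = 1970

1970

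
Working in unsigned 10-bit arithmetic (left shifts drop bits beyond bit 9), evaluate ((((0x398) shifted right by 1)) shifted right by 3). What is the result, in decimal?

57

0x398 = 1110011000
→ shifted right by 1 → 0111001100 = 460
→ shifted right by 3 → 0000111001 = 57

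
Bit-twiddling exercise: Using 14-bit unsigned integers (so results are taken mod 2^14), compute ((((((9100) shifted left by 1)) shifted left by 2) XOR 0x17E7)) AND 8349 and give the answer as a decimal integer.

133

9100 = 10001110001100
→ shifted left by 1 (mod 2^14) → 00011100011000 = 1816
→ shifted left by 2 (mod 2^14) → 01110001100000 = 7264
0x17E7 = 01011111100111
→ XOR → 00101110000111 = 2951
8349 = 10000010011101
→ AND → 00000010000101 = 133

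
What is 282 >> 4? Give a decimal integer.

282 = 100011010
shift right by 4 → 000010001 = 17
(equivalently, floor(282 / 16))

17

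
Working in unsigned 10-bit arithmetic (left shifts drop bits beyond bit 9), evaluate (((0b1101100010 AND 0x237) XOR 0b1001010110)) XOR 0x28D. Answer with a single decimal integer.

761

0b1101100010 = 1101100010
0x237 = 1000110111
→ AND → 1000100010 = 546
0b1001010110 = 1001010110
→ XOR → 0001110100 = 116
0x28D = 1010001101
→ XOR → 1011111001 = 761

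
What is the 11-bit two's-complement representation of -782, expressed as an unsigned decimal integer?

1266

782 in 11 bits: 01100001110
Invert: 10011110001
Add 1:  10011110010 = 1266
(Check: 2^11 - 782 = 2048 - 782 = 1266.)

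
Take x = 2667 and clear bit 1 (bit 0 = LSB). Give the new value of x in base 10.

x = 101001101011
bit 1 is currently 1; clear it via x & ~(1 << 1) = x & ~2
→ 101001101001 = 2665

2665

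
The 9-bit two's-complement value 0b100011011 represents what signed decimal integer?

-229

pattern = 100011011 (MSB is 1 ⇒ negative)
Invert: 011100100, add 1 → 011100101 = 229, so the value is -229.
(Equivalently: 283 - 2^9 = 283 - 512 = -229.)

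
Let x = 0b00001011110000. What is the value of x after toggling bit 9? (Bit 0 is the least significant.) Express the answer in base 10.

x = 00001011110000
bit 9 is currently 1; toggle it via x ^ (1 << 9) = x ^ 512
→ 00000011110000 = 240

240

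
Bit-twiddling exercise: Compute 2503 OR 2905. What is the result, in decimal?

2503 = 100111000111
2905 = 101101011001
 OR → 101111011111 = 3039

3039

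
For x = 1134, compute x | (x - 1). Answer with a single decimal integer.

1135

x = 10001101110 = 1134
x - 1 = 10001101101
OR    = 10001101111 = 1135
(x | (x - 1) sets all bits below the lowest set bit.)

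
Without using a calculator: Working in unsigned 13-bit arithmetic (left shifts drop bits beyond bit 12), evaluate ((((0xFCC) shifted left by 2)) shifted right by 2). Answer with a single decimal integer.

0xFCC = 0111111001100
→ shifted left by 2 (mod 2^13) → 1111100110000 = 7984
→ shifted right by 2 → 0011111001100 = 1996

1996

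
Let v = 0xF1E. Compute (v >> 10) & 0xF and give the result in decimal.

v = 000111100011110
Shift right by 10: 00011
Mask low 4 bits: 0011 = 3

3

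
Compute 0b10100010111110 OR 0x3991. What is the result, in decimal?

14783

a = 10100010111110
0x3991 = 11100110010001
 OR → 11100110111111 = 14783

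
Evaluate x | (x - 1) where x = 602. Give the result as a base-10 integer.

603

x = 1001011010 = 602
x - 1 = 1001011001
OR    = 1001011011 = 603
(x | (x - 1) sets all bits below the lowest set bit.)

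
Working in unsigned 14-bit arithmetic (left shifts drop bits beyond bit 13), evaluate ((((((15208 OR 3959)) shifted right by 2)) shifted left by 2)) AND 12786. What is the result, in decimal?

15208 = 11101101101000
3959 = 00111101110111
→ OR → 11111101111111 = 16255
→ shifted right by 2 → 00111111011111 = 4063
→ shifted left by 2 (mod 2^14) → 11111101111100 = 16252
12786 = 11000111110010
→ AND → 11000101110000 = 12656

12656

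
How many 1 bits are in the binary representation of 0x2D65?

8

0x2D65 = 10110101100101
Count the 1s: 1 + 1 + 1 + 1 + 1 + 1 + 1 + 1 = 8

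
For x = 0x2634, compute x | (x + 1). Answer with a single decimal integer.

9781

x = 10011000110100 = 9780
x + 1 = 10011000110101
OR    = 10011000110101 = 9781
(x | (x + 1) sets the lowest cleared bit.)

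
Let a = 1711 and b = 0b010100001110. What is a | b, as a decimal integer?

1967

1711 = 11010101111
b = 10100001110
 OR → 11110101111 = 1967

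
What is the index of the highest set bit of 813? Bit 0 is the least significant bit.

813 = 1100101101
The topmost 1 is at position 9 (since 2^9 = 512 ≤ 813 < 1024).

9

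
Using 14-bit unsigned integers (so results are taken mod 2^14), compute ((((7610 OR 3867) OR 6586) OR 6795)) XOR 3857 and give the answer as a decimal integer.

7610 = 01110110111010
3867 = 00111100011011
→ OR → 01111110111011 = 8123
6586 = 01100110111010
→ OR → 01111110111011 = 8123
6795 = 01101010001011
→ OR → 01111110111011 = 8123
3857 = 00111100010001
→ XOR → 01000010101010 = 4266

4266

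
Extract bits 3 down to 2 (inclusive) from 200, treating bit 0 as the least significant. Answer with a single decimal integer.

2

v = 011001000
Shift right by 2: 0110010
Mask low 2 bits: 10 = 2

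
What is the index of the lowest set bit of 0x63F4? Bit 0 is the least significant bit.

2

0x63F4 = 110001111110100
Trailing zeros: 2, so the lowest set bit is bit 2 (value 4).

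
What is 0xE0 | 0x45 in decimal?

0xE0 = 11100000
0x45 = 01000101
 OR → 11100101 = 229

229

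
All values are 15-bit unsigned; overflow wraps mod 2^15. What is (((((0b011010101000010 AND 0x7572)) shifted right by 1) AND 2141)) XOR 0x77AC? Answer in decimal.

32685

0b011010101000010 = 011010101000010
0x7572 = 111010101110010
→ AND → 011010101000010 = 13634
→ shifted right by 1 → 001101010100001 = 6817
2141 = 000100001011101
→ AND → 000100000000001 = 2049
0x77AC = 111011110101100
→ XOR → 111111110101101 = 32685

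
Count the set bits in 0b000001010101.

4

n = 1010101
Count the 1s: 1 + 1 + 1 + 1 = 4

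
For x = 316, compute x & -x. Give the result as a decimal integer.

x = 100111100 = 316
-x (two's complement) = …011000100
AND   = 000000100 = 4
(x & -x isolates the lowest set bit of x.)

4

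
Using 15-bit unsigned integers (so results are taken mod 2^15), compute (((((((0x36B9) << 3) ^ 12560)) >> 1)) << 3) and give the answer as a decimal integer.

0x36B9 = 011011010111001
→ << 3 (mod 2^15) → 011010111001000 = 13768
12560 = 011000100010000
→ ^ → 000010011011000 = 1240
→ >> 1 → 000001001101100 = 620
→ << 3 (mod 2^15) → 001001101100000 = 4960

4960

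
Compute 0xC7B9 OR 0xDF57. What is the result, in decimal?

0xC7B9 = 1100011110111001
0xDF57 = 1101111101010111
 OR → 1101111111111111 = 57343

57343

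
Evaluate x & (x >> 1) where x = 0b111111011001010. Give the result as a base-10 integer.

x = 111111011001010 = 32458
x>>1 = 011111101100101
AND  = 011111001000000 = 15936
(x & (x >> 1) has a 1 wherever x has two consecutive 1 bits.)

15936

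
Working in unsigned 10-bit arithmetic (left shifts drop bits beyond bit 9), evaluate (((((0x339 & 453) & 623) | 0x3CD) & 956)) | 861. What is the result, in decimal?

989

0x339 = 1100111001
453 = 0111000101
→ & → 0100000001 = 257
623 = 1001101111
→ & → 0000000001 = 1
0x3CD = 1111001101
→ | → 1111001101 = 973
956 = 1110111100
→ & → 1110001100 = 908
861 = 1101011101
→ | → 1111011101 = 989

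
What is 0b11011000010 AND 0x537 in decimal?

a = 11011000010
0x537 = 10100110111
AND → 10000000010 = 1026

1026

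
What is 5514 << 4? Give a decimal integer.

5514 = 00001010110001010
shift left by 4 → 10101100010100000 = 88224
(equivalently, 5514 × 2^4 = 5514 × 16)

88224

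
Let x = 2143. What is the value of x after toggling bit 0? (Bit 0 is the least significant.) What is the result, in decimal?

2142

x = 100001011111
bit 0 is currently 1; toggle it via x ^ (1 << 0) = x ^ 1
→ 100001011110 = 2142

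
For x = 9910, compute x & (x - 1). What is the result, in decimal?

x = 10011010110110 = 9910
x - 1 = 10011010110101
AND   = 10011010110100 = 9908
(x & (x - 1) clears the lowest set bit of x.)

9908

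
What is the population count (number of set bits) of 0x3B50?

0x3B50 = 11101101010000
Count the 1s: 1 + 1 + 1 + 1 + 1 + 1 + 1 = 7

7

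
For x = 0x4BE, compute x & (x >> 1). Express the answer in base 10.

x = 10010111110 = 1214
x>>1 = 01001011111
AND  = 00000011110 = 30
(x & (x >> 1) has a 1 wherever x has two consecutive 1 bits.)

30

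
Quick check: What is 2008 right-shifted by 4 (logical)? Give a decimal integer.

125

2008 = 11111011000
shift right by 4 → 00001111101 = 125
(equivalently, floor(2008 / 16))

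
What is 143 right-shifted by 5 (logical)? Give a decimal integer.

143 = 10001111
shift right by 5 → 00000100 = 4
(equivalently, floor(143 / 32))

4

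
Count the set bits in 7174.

5

7174 = 1110000000110
Count the 1s: 1 + 1 + 1 + 1 + 1 = 5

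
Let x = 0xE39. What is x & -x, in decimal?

x = 111000111001 = 3641
-x (two's complement) = …000111000111
AND   = 000000000001 = 1
(x & -x isolates the lowest set bit of x.)

1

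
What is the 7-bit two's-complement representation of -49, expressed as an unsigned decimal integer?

49 in 7 bits: 0110001
Invert: 1001110
Add 1:  1001111 = 79
(Check: 2^7 - 49 = 128 - 49 = 79.)

79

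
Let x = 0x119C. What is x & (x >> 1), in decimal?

x = 1000110011100 = 4508
x>>1 = 0100011001110
AND  = 0000010001100 = 140
(x & (x >> 1) has a 1 wherever x has two consecutive 1 bits.)

140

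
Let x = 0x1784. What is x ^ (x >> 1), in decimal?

x = 1011110000100 = 6020
x>>1 = 0101111000010
XOR  = 1110001000110 = 7238
(x ^ (x >> 1) gives the standard binary-reflected Gray code of x.)

7238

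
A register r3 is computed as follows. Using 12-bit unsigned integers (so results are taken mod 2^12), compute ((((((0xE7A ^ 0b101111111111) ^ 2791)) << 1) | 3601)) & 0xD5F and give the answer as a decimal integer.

0xE7A = 111001111010
0b101111111111 = 101111111111
→ ^ → 010110000101 = 1413
2791 = 101011100111
→ ^ → 111101100010 = 3938
→ << 1 (mod 2^12) → 111011000100 = 3780
3601 = 111000010001
→ | → 111011010101 = 3797
0xD5F = 110101011111
→ & → 110001010101 = 3157

3157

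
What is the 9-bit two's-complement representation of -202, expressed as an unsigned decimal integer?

310

202 in 9 bits: 011001010
Invert: 100110101
Add 1:  100110110 = 310
(Check: 2^9 - 202 = 512 - 202 = 310.)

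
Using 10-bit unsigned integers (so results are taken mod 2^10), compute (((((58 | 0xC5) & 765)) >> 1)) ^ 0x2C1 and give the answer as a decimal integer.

58 = 0000111010
0xC5 = 0011000101
→ | → 0011111111 = 255
765 = 1011111101
→ & → 0011111101 = 253
→ >> 1 → 0001111110 = 126
0x2C1 = 1011000001
→ ^ → 1010111111 = 703

703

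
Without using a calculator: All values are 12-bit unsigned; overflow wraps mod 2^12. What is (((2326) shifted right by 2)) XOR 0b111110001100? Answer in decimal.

2326 = 100100010110
→ shifted right by 2 → 001001000101 = 581
0b111110001100 = 111110001100
→ XOR → 110111001001 = 3529

3529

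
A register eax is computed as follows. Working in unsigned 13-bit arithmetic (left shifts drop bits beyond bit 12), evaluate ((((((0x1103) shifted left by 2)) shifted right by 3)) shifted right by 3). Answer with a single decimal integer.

16

0x1103 = 1000100000011
→ shifted left by 2 (mod 2^13) → 0010000001100 = 1036
→ shifted right by 3 → 0000010000001 = 129
→ shifted right by 3 → 0000000010000 = 16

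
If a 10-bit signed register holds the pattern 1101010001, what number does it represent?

-175

pattern = 1101010001 (MSB is 1 ⇒ negative)
Invert: 0010101110, add 1 → 0010101111 = 175, so the value is -175.
(Equivalently: 849 - 2^10 = 849 - 1024 = -175.)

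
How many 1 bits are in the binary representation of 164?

164 = 10100100
Count the 1s: 1 + 1 + 1 = 3

3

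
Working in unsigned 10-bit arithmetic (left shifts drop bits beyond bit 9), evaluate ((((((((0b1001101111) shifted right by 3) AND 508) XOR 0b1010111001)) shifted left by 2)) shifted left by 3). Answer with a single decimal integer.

672

0b1001101111 = 1001101111
→ shifted right by 3 → 0001001101 = 77
508 = 0111111100
→ AND → 0001001100 = 76
0b1010111001 = 1010111001
→ XOR → 1011110101 = 757
→ shifted left by 2 (mod 2^10) → 1111010100 = 980
→ shifted left by 3 (mod 2^10) → 1010100000 = 672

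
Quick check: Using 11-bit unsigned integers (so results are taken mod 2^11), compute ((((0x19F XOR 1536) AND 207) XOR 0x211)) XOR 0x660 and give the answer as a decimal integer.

1278

0x19F = 00110011111
1536 = 11000000000
→ XOR → 11110011111 = 1951
207 = 00011001111
→ AND → 00010001111 = 143
0x211 = 01000010001
→ XOR → 01010011110 = 670
0x660 = 11001100000
→ XOR → 10011111110 = 1278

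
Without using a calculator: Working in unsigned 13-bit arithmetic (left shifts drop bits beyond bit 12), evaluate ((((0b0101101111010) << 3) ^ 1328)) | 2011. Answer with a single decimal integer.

0b0101101111010 = 0101101111010
→ << 3 (mod 2^13) → 1101111010000 = 7120
1328 = 0010100110000
→ ^ → 1111011100000 = 7904
2011 = 0011111011011
→ | → 1111111111011 = 8187

8187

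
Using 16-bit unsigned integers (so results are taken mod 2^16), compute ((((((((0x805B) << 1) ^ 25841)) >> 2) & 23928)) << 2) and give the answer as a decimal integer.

0x805B = 1000000001011011
→ << 1 (mod 2^16) → 0000000010110110 = 182
25841 = 0110010011110001
→ ^ → 0110010001000111 = 25671
→ >> 2 → 0001100100010001 = 6417
23928 = 0101110101111000
→ & → 0001100100010000 = 6416
→ << 2 (mod 2^16) → 0110010001000000 = 25664

25664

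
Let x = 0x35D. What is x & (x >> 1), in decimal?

268

x = 1101011101 = 861
x>>1 = 0110101110
AND  = 0100001100 = 268
(x & (x >> 1) has a 1 wherever x has two consecutive 1 bits.)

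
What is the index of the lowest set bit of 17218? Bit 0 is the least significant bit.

17218 = 100001101000010
Trailing zeros: 1, so the lowest set bit is bit 1 (value 2).

1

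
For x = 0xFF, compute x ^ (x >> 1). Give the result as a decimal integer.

x = 11111111 = 255
x>>1 = 01111111
XOR  = 10000000 = 128
(x ^ (x >> 1) gives the standard binary-reflected Gray code of x.)

128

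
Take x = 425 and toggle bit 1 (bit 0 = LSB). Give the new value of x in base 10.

427

x = 110101001
bit 1 is currently 0; toggle it via x ^ (1 << 1) = x ^ 2
→ 110101011 = 427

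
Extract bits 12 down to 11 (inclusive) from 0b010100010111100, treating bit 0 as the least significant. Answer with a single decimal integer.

1

v = 010100010111100
Shift right by 11: 0101
Mask low 2 bits: 01 = 1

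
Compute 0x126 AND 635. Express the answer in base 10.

0x126 = 0100100110
635 = 1001111011
AND → 0000100010 = 34

34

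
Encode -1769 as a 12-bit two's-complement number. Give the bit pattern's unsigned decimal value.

1769 in 12 bits: 011011101001
Invert: 100100010110
Add 1:  100100010111 = 2327
(Check: 2^12 - 1769 = 4096 - 1769 = 2327.)

2327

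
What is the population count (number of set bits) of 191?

191 = 10111111
Count the 1s: 1 + 1 + 1 + 1 + 1 + 1 + 1 = 7

7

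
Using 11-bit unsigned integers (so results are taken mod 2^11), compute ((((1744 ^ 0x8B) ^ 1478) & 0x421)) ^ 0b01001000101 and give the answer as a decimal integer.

1744 = 11011010000
0x8B = 00010001011
→ ^ → 11001011011 = 1627
1478 = 10111000110
→ ^ → 01110011101 = 925
0x421 = 10000100001
→ & → 00000000001 = 1
0b01001000101 = 01001000101
→ ^ → 01001000100 = 580

580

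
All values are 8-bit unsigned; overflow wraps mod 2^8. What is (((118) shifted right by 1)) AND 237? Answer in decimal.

118 = 01110110
→ shifted right by 1 → 00111011 = 59
237 = 11101101
→ AND → 00101001 = 41

41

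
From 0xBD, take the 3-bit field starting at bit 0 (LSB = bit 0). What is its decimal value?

v = 0010111101
Shift right by 0: 0010111101
Mask low 3 bits: 101 = 5

5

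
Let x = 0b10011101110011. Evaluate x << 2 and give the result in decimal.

40396

x = 0010011101110011
shift left by 2 → 1001110111001100 = 40396
(equivalently, 10099 × 2^2 = 10099 × 4)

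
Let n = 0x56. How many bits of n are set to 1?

4

0x56 = 1010110
Count the 1s: 1 + 1 + 1 + 1 = 4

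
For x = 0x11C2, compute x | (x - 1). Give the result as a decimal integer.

4547

x = 1000111000010 = 4546
x - 1 = 1000111000001
OR    = 1000111000011 = 4547
(x | (x - 1) sets all bits below the lowest set bit.)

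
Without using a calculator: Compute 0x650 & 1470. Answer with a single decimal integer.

1040

0x650 = 11001010000
1470 = 10110111110
AND → 10000010000 = 1040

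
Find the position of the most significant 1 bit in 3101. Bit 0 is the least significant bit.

3101 = 110000011101
The topmost 1 is at position 11 (since 2^11 = 2048 ≤ 3101 < 4096).

11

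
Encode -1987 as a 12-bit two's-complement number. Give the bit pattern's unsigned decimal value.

2109

1987 in 12 bits: 011111000011
Invert: 100000111100
Add 1:  100000111101 = 2109
(Check: 2^12 - 1987 = 4096 - 1987 = 2109.)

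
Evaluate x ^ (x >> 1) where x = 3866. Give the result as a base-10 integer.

2199

x = 111100011010 = 3866
x>>1 = 011110001101
XOR  = 100010010111 = 2199
(x ^ (x >> 1) gives the standard binary-reflected Gray code of x.)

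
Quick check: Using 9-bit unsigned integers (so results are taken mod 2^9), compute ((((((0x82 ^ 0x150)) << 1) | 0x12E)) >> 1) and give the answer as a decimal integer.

0x82 = 010000010
0x150 = 101010000
→ ^ → 111010010 = 466
→ << 1 (mod 2^9) → 110100100 = 420
0x12E = 100101110
→ | → 110101110 = 430
→ >> 1 → 011010111 = 215

215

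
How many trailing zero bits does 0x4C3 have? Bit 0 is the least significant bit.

0

0x4C3 = 10011000011
Trailing zeros: 0, so the lowest set bit is bit 0 (value 1).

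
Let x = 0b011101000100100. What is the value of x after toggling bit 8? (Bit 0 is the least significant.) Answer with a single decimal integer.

15140

x = 011101000100100
bit 8 is currently 0; toggle it via x ^ (1 << 8) = x ^ 256
→ 011101100100100 = 15140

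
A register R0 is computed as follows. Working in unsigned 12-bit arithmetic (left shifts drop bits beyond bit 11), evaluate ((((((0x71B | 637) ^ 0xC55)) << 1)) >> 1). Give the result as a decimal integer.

0x71B = 011100011011
637 = 001001111101
→ | → 011101111111 = 1919
0xC55 = 110001010101
→ ^ → 101100101010 = 2858
→ << 1 (mod 2^12) → 011001010100 = 1620
→ >> 1 → 001100101010 = 810

810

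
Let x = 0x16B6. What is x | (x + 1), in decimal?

5815

x = 1011010110110 = 5814
x + 1 = 1011010110111
OR    = 1011010110111 = 5815
(x | (x + 1) sets the lowest cleared bit.)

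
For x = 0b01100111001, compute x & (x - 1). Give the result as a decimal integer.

x = 1100111001 = 825
x - 1 = 1100111000
AND   = 1100111000 = 824
(x & (x - 1) clears the lowest set bit of x.)

824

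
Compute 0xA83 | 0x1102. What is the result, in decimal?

7043

0xA83 = 0101010000011
0x1102 = 1000100000010
 OR → 1101110000011 = 7043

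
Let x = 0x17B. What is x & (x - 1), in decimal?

x = 101111011 = 379
x - 1 = 101111010
AND   = 101111010 = 378
(x & (x - 1) clears the lowest set bit of x.)

378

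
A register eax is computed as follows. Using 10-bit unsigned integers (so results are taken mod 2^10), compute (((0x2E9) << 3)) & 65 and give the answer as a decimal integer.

0x2E9 = 1011101001
→ << 3 (mod 2^10) → 1101001000 = 840
65 = 0001000001
→ & → 0001000000 = 64

64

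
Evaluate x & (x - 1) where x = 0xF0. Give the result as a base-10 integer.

x = 11110000 = 240
x - 1 = 11101111
AND   = 11100000 = 224
(x & (x - 1) clears the lowest set bit of x.)

224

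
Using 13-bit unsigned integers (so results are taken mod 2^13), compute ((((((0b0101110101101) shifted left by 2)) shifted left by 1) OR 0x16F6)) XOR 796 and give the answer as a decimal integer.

7394

0b0101110101101 = 0101110101101
→ shifted left by 2 (mod 2^13) → 0111010110100 = 3764
→ shifted left by 1 (mod 2^13) → 1110101101000 = 7528
0x16F6 = 1011011110110
→ OR → 1111111111110 = 8190
796 = 0001100011100
→ XOR → 1110011100010 = 7394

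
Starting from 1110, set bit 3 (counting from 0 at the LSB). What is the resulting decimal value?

x = 10001010110
bit 3 is currently 0; set it via x | (1 << 3) = x | 8
→ 10001011110 = 1118

1118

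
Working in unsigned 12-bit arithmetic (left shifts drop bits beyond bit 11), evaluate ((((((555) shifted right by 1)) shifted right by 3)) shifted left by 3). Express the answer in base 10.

272

555 = 001000101011
→ shifted right by 1 → 000100010101 = 277
→ shifted right by 3 → 000000100010 = 34
→ shifted left by 3 (mod 2^12) → 000100010000 = 272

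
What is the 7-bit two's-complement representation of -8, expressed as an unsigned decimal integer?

8 in 7 bits: 0001000
Invert: 1110111
Add 1:  1111000 = 120
(Check: 2^7 - 8 = 128 - 8 = 120.)

120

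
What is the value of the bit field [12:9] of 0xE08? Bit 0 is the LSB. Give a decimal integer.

7

v = 000111000001000
Shift right by 9: 000111
Mask low 4 bits: 0111 = 7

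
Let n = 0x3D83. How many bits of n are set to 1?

0x3D83 = 11110110000011
Count the 1s: 1 + 1 + 1 + 1 + 1 + 1 + 1 + 1 = 8

8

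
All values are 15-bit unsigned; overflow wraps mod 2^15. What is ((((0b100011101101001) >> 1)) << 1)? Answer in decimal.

18280

0b100011101101001 = 100011101101001
→ >> 1 → 010001110110100 = 9140
→ << 1 (mod 2^15) → 100011101101000 = 18280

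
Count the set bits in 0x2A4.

4

0x2A4 = 1010100100
Count the 1s: 1 + 1 + 1 + 1 = 4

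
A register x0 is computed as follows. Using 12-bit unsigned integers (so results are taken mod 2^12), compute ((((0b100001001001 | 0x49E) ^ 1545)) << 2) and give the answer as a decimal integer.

2904

0b100001001001 = 100001001001
0x49E = 010010011110
→ | → 110011011111 = 3295
1545 = 011000001001
→ ^ → 101011010110 = 2774
→ << 2 (mod 2^12) → 101101011000 = 2904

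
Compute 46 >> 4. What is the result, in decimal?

46 = 101110
shift right by 4 → 000010 = 2
(equivalently, floor(46 / 16))

2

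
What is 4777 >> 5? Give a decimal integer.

4777 = 1001010101001
shift right by 5 → 0000010010101 = 149
(equivalently, floor(4777 / 32))

149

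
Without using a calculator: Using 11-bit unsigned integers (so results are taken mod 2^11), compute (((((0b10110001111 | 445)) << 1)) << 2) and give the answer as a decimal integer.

1528

0b10110001111 = 10110001111
445 = 00110111101
→ | → 10110111111 = 1471
→ << 1 (mod 2^11) → 01101111110 = 894
→ << 2 (mod 2^11) → 10111111000 = 1528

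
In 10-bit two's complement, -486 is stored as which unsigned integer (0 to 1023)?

486 in 10 bits: 0111100110
Invert: 1000011001
Add 1:  1000011010 = 538
(Check: 2^10 - 486 = 1024 - 486 = 538.)

538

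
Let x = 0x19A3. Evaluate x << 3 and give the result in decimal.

52504

0x19A3 = 0001100110100011
shift left by 3 → 1100110100011000 = 52504
(equivalently, 6563 × 2^3 = 6563 × 8)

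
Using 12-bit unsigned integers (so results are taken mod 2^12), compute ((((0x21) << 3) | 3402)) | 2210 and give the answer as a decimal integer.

0x21 = 000000100001
→ << 3 (mod 2^12) → 000100001000 = 264
3402 = 110101001010
→ | → 110101001010 = 3402
2210 = 100010100010
→ | → 110111101010 = 3562

3562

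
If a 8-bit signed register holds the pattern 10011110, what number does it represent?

-98

pattern = 10011110 (MSB is 1 ⇒ negative)
Invert: 01100001, add 1 → 01100010 = 98, so the value is -98.
(Equivalently: 158 - 2^8 = 158 - 256 = -98.)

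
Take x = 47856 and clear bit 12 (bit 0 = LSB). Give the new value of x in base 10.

x = 1011101011110000
bit 12 is currently 1; clear it via x & ~(1 << 12) = x & ~4096
→ 1010101011110000 = 43760

43760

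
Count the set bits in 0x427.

0x427 = 10000100111
Count the 1s: 1 + 1 + 1 + 1 + 1 = 5

5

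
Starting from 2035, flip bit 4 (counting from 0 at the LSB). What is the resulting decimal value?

x = 11111110011
bit 4 is currently 1; toggle it via x ^ (1 << 4) = x ^ 16
→ 11111100011 = 2019

2019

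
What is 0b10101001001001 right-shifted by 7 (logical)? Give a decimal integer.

x = 10101001001001
shift right by 7 → 00000001010100 = 84
(equivalently, floor(10825 / 128))

84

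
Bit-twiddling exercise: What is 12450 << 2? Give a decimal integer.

49800

12450 = 0011000010100010
shift left by 2 → 1100001010001000 = 49800
(equivalently, 12450 × 2^2 = 12450 × 4)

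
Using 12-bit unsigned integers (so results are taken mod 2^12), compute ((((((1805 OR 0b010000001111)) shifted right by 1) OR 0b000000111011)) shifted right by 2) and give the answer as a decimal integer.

239

1805 = 011100001101
0b010000001111 = 010000001111
→ OR → 011100001111 = 1807
→ shifted right by 1 → 001110000111 = 903
0b000000111011 = 000000111011
→ OR → 001110111111 = 959
→ shifted right by 2 → 000011101111 = 239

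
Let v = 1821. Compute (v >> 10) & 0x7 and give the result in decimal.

1

v = 0011100011101
Shift right by 10: 001
Mask low 3 bits: 001 = 1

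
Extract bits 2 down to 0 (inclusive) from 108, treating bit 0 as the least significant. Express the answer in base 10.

4

v = 001101100
Shift right by 0: 001101100
Mask low 3 bits: 100 = 4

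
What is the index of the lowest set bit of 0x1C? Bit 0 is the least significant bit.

0x1C = 11100
Trailing zeros: 2, so the lowest set bit is bit 2 (value 4).

2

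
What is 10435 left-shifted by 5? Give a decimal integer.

10435 = 0000010100011000011
shift left by 5 → 1010001100001100000 = 333920
(equivalently, 10435 × 2^5 = 10435 × 32)

333920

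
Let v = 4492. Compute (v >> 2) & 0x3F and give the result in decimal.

v = 1000110001100
Shift right by 2: 10001100011
Mask low 6 bits: 100011 = 35

35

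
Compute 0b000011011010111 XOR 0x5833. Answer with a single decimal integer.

a = 000011011010111
0x5833 = 101100000110011
XOR → 101111011100100 = 24292

24292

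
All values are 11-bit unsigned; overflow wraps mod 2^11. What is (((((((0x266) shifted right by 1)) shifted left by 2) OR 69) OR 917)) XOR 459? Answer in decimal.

1558

0x266 = 01001100110
→ shifted right by 1 → 00100110011 = 307
→ shifted left by 2 (mod 2^11) → 10011001100 = 1228
69 = 00001000101
→ OR → 10011001101 = 1229
917 = 01110010101
→ OR → 11111011101 = 2013
459 = 00111001011
→ XOR → 11000010110 = 1558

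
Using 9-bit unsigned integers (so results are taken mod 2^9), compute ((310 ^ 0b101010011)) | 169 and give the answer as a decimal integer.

237

310 = 100110110
0b101010011 = 101010011
→ ^ → 001100101 = 101
169 = 010101001
→ | → 011101101 = 237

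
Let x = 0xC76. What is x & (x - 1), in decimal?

3188

x = 110001110110 = 3190
x - 1 = 110001110101
AND   = 110001110100 = 3188
(x & (x - 1) clears the lowest set bit of x.)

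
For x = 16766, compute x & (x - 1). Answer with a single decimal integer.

x = 100000101111110 = 16766
x - 1 = 100000101111101
AND   = 100000101111100 = 16764
(x & (x - 1) clears the lowest set bit of x.)

16764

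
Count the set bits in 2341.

5

2341 = 100100100101
Count the 1s: 1 + 1 + 1 + 1 + 1 = 5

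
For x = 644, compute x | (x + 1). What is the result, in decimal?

x = 1010000100 = 644
x + 1 = 1010000101
OR    = 1010000101 = 645
(x | (x + 1) sets the lowest cleared bit.)

645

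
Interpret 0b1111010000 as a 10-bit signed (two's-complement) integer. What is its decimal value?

-48

pattern = 1111010000 (MSB is 1 ⇒ negative)
Invert: 0000101111, add 1 → 0000110000 = 48, so the value is -48.
(Equivalently: 976 - 2^10 = 976 - 1024 = -48.)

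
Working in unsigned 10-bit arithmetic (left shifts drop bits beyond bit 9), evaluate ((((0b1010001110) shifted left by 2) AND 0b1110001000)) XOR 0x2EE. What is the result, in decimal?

230

0b1010001110 = 1010001110
→ shifted left by 2 (mod 2^10) → 1000111000 = 568
0b1110001000 = 1110001000
→ AND → 1000001000 = 520
0x2EE = 1011101110
→ XOR → 0011100110 = 230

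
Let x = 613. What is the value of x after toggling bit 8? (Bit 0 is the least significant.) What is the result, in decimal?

x = 1001100101
bit 8 is currently 0; toggle it via x ^ (1 << 8) = x ^ 256
→ 1101100101 = 869

869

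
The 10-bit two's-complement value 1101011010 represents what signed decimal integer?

-166

pattern = 1101011010 (MSB is 1 ⇒ negative)
Invert: 0010100101, add 1 → 0010100110 = 166, so the value is -166.
(Equivalently: 858 - 2^10 = 858 - 1024 = -166.)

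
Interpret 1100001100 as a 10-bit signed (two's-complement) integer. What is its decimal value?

pattern = 1100001100 (MSB is 1 ⇒ negative)
Invert: 0011110011, add 1 → 0011110100 = 244, so the value is -244.
(Equivalently: 780 - 2^10 = 780 - 1024 = -244.)

-244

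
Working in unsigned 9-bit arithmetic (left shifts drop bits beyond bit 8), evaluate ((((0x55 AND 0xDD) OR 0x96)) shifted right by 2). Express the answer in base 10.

53

0x55 = 001010101
0xDD = 011011101
→ AND → 001010101 = 85
0x96 = 010010110
→ OR → 011010111 = 215
→ shifted right by 2 → 000110101 = 53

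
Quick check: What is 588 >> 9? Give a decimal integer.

1

588 = 1001001100
shift right by 9 → 0000000001 = 1
(equivalently, floor(588 / 512))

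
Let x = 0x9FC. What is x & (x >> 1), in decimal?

252

x = 100111111100 = 2556
x>>1 = 010011111110
AND  = 000011111100 = 252
(x & (x >> 1) has a 1 wherever x has two consecutive 1 bits.)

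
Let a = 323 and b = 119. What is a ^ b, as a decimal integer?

308

323 = 101000011
119 = 001110111
XOR → 100110100 = 308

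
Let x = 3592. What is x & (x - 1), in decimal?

3584

x = 111000001000 = 3592
x - 1 = 111000000111
AND   = 111000000000 = 3584
(x & (x - 1) clears the lowest set bit of x.)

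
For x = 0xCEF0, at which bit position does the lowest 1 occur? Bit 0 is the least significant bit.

0xCEF0 = 1100111011110000
Trailing zeros: 4, so the lowest set bit is bit 4 (value 16).

4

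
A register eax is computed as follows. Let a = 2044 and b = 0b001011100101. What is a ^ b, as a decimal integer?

1305

2044 = 11111111100
b = 01011100101
XOR → 10100011001 = 1305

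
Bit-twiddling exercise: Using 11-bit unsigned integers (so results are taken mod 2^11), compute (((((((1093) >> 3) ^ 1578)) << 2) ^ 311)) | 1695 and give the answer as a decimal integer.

1093 = 10001000101
→ >> 3 → 00010001000 = 136
1578 = 11000101010
→ ^ → 11010100010 = 1698
→ << 2 (mod 2^11) → 01010001000 = 648
311 = 00100110111
→ ^ → 01110111111 = 959
1695 = 11010011111
→ | → 11110111111 = 1983

1983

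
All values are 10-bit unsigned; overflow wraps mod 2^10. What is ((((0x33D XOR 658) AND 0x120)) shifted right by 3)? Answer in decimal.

0x33D = 1100111101
658 = 1010010010
→ XOR → 0110101111 = 431
0x120 = 0100100000
→ AND → 0100100000 = 288
→ shifted right by 3 → 0000100100 = 36

36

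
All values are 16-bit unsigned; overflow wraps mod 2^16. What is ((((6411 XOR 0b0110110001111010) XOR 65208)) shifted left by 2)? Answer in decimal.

6411 = 0001100100001011
0b0110110001111010 = 0110110001111010
→ XOR → 0111010101110001 = 30065
65208 = 1111111010111000
→ XOR → 1000101111001001 = 35785
→ shifted left by 2 (mod 2^16) → 0010111100100100 = 12068

12068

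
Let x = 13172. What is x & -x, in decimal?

4

x = 11001101110100 = 13172
-x (two's complement) = …00110010001100
AND   = 00000000000100 = 4
(x & -x isolates the lowest set bit of x.)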